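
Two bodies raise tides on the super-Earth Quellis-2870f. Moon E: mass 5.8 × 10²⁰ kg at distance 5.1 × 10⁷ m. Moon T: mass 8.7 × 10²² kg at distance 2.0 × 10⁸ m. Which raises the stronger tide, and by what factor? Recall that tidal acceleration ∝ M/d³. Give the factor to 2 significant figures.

Moon T, by a factor of ≈ 2.5

Tidal stretch scales as M/d³; compute that for each body.
Moon E: (5.8 × 10²⁰) / (5.1 × 10⁷)³ = 4.372 × 10⁻³
Moon T: (8.7 × 10²²) / (2.0 × 10⁸)³ = 1.088 × 10⁻²
Ratio (larger/smaller) = 2.5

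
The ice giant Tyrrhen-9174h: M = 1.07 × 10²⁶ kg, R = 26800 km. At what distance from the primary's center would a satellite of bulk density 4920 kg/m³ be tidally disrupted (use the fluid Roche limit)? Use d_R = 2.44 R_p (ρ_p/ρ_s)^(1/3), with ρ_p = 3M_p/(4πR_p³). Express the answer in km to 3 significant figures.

ρ_p = 3M_p/(4πR_p³) = 3 × (1.07 × 10²⁶) / (4π × (2.68 × 10⁷ m)³) = 1330 kg/m³
d_R = 2.44 × 26800 km × (1330/4920)^(1/3)
    = 42300 km

42300 km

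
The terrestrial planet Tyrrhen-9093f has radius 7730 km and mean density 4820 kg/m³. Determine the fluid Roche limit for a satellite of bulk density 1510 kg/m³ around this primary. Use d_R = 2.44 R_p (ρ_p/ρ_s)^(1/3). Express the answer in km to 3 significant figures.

d_R = 2.44 × 7730 km × (4820/1510)^(1/3)
    = 27800 km

27800 km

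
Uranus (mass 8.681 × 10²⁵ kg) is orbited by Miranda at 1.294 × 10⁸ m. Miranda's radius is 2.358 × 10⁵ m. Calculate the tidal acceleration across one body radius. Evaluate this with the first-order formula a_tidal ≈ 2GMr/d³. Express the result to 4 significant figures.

Δa = 2GMr/d³
   = 2 × (6.674 × 10⁻¹¹) × (8.681 × 10²⁵) × (2.358 × 10⁵) / (1.294 × 10⁸)³
   = 1.261 × 10⁻³ m/s²

1.261 × 10⁻³ m/s²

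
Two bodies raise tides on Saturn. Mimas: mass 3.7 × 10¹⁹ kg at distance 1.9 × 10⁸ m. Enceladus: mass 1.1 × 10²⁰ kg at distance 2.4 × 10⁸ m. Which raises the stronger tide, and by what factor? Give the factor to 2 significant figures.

Compare M/d³ for the two perturbers:
Mimas: (3.7 × 10¹⁹) / (1.9 × 10⁸)³ = 5.394 × 10⁻⁶
Enceladus: (1.1 × 10²⁰) / (2.4 × 10⁸)³ = 7.957 × 10⁻⁶
Ratio (larger/smaller) = 1.5

Enceladus, by a factor of ≈ 1.5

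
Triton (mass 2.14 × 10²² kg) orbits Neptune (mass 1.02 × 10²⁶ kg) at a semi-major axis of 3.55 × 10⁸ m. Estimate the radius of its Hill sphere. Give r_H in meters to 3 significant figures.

1.46 × 10⁷ m

r_H ≈ a (m/3M)^(1/3)
    = (3.55 × 10⁸) × (2.14 × 10²² / (3 × 1.02 × 10²⁶))^(1/3)
    = 1.46 × 10⁷ m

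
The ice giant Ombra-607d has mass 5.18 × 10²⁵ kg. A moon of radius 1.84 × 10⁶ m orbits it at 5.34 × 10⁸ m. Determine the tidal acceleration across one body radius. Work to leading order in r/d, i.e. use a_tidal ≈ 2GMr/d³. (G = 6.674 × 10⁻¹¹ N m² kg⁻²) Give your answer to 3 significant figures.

8.35 × 10⁻⁵ m/s²

Δa = 2GMr/d³
   = 2 × (6.674 × 10⁻¹¹) × (5.18 × 10²⁵) × (1.84 × 10⁶) / (5.34 × 10⁸)³
   = 8.35 × 10⁻⁵ m/s²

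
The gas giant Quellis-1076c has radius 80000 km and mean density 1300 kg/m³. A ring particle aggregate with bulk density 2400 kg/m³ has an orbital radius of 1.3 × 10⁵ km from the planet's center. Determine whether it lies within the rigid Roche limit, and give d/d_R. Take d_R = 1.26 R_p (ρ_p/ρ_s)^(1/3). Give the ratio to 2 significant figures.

d_R = 1.26 × (80000 km) × (1300/2400)^(1/3) = 82170 km
d/d_R = (1.3 × 10⁵) / (82170) = 1.6
Since d/d_R > 1, the body is outside the Roche limit.

outside; d/d_R ≈ 1.6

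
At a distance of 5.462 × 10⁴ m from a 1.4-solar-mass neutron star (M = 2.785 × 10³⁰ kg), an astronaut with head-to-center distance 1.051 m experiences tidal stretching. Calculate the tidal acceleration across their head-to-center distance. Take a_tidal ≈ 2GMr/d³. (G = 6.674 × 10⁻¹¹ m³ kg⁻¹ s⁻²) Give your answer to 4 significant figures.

2.398 × 10⁶ m/s²

Δg = 2GMr/d³
   = 2 × (6.674 × 10⁻¹¹) × (2.785 × 10³⁰) × (1.051) / (5.462 × 10⁴)³
   = 2.398 × 10⁶ m/s²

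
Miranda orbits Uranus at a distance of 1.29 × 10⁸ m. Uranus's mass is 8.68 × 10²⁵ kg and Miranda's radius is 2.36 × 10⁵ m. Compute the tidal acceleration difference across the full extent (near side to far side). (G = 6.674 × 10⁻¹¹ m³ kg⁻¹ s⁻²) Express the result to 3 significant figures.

2.55 × 10⁻³ m/s²

The field gradient is 2GM/d³; across the full diameter 2r the difference is 4GMr/d³.
Δa = 4GMr/d³
   = 4 × (6.674 × 10⁻¹¹) × (8.68 × 10²⁵) × (2.36 × 10⁵) / (1.29 × 10⁸)³
   = 2.55 × 10⁻³ m/s²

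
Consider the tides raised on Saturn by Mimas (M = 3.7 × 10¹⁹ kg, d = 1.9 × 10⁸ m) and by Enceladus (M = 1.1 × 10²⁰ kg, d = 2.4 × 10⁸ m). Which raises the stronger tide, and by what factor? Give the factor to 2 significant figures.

Enceladus, by a factor of ≈ 1.5

The tide-raising term goes as M/d³ (the gradient of a 1/d² field).
Mimas: (3.7 × 10¹⁹) / (1.9 × 10⁸)³ = 5.394 × 10⁻⁶
Enceladus: (1.1 × 10²⁰) / (2.4 × 10⁸)³ = 7.957 × 10⁻⁶
Ratio (larger/smaller) = 1.5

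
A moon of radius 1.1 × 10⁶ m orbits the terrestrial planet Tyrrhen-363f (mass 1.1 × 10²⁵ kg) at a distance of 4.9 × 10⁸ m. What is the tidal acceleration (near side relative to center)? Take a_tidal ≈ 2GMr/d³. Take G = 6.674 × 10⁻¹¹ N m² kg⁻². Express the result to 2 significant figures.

Δg = 2GMr/d³
   = 2 × (6.674 × 10⁻¹¹) × (1.1 × 10²⁵) × (1.1 × 10⁶) / (4.9 × 10⁸)³
   = 1.4 × 10⁻⁵ m/s²

1.4 × 10⁻⁵ m/s²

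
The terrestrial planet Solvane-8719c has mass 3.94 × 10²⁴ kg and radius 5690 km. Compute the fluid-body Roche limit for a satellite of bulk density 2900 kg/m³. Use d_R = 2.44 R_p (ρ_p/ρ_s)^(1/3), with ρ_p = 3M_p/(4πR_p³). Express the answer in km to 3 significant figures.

16800 km

ρ_p = 3M_p/(4πR_p³) = 3 × (3.94 × 10²⁴) / (4π × (5.69 × 10⁶ m)³) = 5110 kg/m³
d_R = 2.44 × 5690 km × (5110/2900)^(1/3)
    = 16800 km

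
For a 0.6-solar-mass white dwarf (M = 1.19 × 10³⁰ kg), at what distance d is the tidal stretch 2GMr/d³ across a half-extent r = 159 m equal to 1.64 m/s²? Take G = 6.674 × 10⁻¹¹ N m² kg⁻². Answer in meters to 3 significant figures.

2GMr/d³ = a_tidal  ⇒  d = (2GMr / a_tidal)^(1/3)
d = (2 × 6.674×10⁻¹¹ × (1.19 × 10³⁰) × (159) / (1.64))^(1/3)
  = 2.49 × 10⁷ m

2.49 × 10⁷ m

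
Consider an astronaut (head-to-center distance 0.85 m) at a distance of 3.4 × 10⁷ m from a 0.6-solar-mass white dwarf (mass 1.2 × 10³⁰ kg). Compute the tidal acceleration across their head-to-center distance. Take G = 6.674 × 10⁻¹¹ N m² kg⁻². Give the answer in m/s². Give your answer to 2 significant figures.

3.5 × 10⁻³ m/s²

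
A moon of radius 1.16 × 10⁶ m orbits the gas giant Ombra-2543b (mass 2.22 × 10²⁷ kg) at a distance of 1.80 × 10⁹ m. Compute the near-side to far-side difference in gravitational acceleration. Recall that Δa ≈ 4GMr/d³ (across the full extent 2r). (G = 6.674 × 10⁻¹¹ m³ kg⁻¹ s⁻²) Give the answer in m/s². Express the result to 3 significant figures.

Δa = 4GMr/d³
   = 4 × (6.674 × 10⁻¹¹) × (2.22 × 10²⁷) × (1.16 × 10⁶) / (1.80 × 10⁹)³
   = 1.18 × 10⁻⁴ m/s²

1.18 × 10⁻⁴ m/s²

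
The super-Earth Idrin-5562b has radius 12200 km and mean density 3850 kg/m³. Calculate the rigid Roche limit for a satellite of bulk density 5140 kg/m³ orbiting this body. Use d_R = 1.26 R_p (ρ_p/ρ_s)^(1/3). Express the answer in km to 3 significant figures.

d_R = 1.26 × 12200 km × (3850/5140)^(1/3)
    = 14000 km

14000 km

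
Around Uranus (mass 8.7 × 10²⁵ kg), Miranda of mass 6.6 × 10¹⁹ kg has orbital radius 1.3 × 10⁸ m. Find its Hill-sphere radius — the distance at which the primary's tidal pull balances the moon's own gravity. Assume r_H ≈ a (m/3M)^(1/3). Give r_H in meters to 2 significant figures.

r_H ≈ a (m/3M)^(1/3)
    = (1.3 × 10⁸) × (6.6 × 10¹⁹ / (3 × 8.7 × 10²⁵))^(1/3)
    = 8.2 × 10⁵ m

8.2 × 10⁵ m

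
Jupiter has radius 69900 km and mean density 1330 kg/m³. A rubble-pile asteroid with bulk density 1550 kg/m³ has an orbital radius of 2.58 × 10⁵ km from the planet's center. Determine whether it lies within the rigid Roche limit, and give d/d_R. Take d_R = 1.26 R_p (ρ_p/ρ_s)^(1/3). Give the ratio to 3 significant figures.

d_R = 1.26 × (69900 km) × (1330/1550)^(1/3) = 83690 km
d/d_R = (2.58 × 10⁵) / (83690) = 3.08
Since d/d_R > 1, the body is outside the Roche limit.

outside; d/d_R ≈ 3.08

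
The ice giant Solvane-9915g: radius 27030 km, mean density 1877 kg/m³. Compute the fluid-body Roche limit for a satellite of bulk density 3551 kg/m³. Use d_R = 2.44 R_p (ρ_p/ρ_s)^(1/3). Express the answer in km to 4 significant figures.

53330 km

d_R = 2.44 × 27030 km × (1877/3551)^(1/3)
    = 53330 km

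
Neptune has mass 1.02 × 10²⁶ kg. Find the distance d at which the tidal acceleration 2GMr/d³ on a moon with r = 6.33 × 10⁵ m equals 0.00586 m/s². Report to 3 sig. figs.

2GMr/d³ = a_tidal  ⇒  d = (2GMr / a_tidal)^(1/3)
d = (2 × 6.674×10⁻¹¹ × (1.02 × 10²⁶) × (6.33 × 10⁵) / (0.00586))^(1/3)
  = 1.14 × 10⁸ m

1.14 × 10⁸ m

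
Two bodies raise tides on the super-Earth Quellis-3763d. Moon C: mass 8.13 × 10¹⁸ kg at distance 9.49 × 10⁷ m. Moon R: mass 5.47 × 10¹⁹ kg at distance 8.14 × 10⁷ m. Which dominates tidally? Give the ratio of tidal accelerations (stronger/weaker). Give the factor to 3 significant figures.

Compare M/d³ for the two perturbers:
Moon C: (8.13 × 10¹⁸) / (9.49 × 10⁷)³ = 9.512 × 10⁻⁶
Moon R: (5.47 × 10¹⁹) / (8.14 × 10⁷)³ = 1.014 × 10⁻⁴
Ratio (larger/smaller) = 10.7

Moon R, by a factor of ≈ 10.7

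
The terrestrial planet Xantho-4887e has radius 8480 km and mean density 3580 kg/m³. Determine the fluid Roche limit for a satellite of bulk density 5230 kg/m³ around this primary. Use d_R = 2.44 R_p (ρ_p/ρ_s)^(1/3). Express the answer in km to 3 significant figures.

d_R = 2.44 × 8480 km × (3580/5230)^(1/3)
    = 18200 km

18200 km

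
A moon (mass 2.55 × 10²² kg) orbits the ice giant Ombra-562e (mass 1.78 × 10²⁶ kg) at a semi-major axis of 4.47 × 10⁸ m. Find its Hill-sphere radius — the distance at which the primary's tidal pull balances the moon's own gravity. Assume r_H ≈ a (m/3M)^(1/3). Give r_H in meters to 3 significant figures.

r_H ≈ a (m/3M)^(1/3)
    = (4.47 × 10⁸) × (2.55 × 10²² / (3 × 1.78 × 10²⁶))^(1/3)
    = 1.62 × 10⁷ m

1.62 × 10⁷ m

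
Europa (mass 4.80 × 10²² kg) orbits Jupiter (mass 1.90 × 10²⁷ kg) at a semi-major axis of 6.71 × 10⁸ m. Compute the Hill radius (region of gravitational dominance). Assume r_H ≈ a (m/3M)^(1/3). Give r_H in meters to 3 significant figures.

r_H ≈ a (m/3M)^(1/3)
    = (6.71 × 10⁸) × (4.80 × 10²² / (3 × 1.90 × 10²⁷))^(1/3)
    = 1.37 × 10⁷ m

1.37 × 10⁷ m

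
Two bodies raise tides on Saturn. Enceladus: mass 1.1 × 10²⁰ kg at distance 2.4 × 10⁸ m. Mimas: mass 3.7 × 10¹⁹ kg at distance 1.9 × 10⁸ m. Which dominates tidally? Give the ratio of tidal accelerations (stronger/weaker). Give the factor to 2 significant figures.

Compare M/d³ for the two perturbers:
Enceladus: (1.1 × 10²⁰) / (2.4 × 10⁸)³ = 7.957 × 10⁻⁶
Mimas: (3.7 × 10¹⁹) / (1.9 × 10⁸)³ = 5.394 × 10⁻⁶
Ratio (larger/smaller) = 1.5

Enceladus, by a factor of ≈ 1.5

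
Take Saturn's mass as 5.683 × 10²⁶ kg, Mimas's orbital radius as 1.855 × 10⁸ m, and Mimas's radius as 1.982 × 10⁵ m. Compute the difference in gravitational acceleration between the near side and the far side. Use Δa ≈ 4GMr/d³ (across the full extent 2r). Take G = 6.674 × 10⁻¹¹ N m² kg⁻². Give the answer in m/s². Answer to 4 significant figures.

4.711 × 10⁻³ m/s²

a_tidal = 4GMr/d³
        = 4 × (6.674 × 10⁻¹¹) × (5.683 × 10²⁶) × (1.982 × 10⁵) / (1.855 × 10⁸)³
        = 4.711 × 10⁻³ m/s²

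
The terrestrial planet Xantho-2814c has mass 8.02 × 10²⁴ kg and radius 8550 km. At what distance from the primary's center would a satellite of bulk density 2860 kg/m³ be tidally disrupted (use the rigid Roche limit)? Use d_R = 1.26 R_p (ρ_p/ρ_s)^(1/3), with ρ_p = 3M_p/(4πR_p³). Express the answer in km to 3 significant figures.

11000 km

ρ_p = 3M_p/(4πR_p³) = 3 × (8.02 × 10²⁴) / (4π × (8.55 × 10⁶ m)³) = 3060 kg/m³
d_R = 1.26 × 8550 km × (3060/2860)^(1/3)
    = 11000 km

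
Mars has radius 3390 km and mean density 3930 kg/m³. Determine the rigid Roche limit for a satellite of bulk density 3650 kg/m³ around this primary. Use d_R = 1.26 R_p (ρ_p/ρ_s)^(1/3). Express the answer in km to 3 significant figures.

d_R = 1.26 × 3390 km × (3930/3650)^(1/3)
    = 4380 km

4380 km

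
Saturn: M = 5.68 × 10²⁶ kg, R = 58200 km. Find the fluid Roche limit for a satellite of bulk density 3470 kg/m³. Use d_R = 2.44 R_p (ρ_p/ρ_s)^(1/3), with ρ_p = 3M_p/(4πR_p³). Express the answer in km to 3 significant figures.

82800 km

ρ_p = 3M_p/(4πR_p³) = 3 × (5.68 × 10²⁶) / (4π × (5.82 × 10⁷ m)³) = 688 kg/m³
d_R = 2.44 × 58200 km × (688/3470)^(1/3)
    = 82800 km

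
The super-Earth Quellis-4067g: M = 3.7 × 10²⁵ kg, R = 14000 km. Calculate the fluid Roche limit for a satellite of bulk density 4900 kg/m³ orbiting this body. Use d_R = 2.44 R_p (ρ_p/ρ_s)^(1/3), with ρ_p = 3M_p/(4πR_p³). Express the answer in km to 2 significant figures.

30000 km

ρ_p = 3M_p/(4πR_p³) = 3 × (3.7 × 10²⁵) / (4π × (1.4 × 10⁷ m)³) = 3200 kg/m³
d_R = 2.44 × 14000 km × (3200/4900)^(1/3)
    = 30000 km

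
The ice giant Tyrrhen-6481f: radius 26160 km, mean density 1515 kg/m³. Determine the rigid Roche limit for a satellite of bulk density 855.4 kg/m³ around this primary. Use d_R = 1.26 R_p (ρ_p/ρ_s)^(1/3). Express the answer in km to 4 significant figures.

d_R = 1.26 × 26160 km × (1515/855.4)^(1/3)
    = 39880 km

39880 km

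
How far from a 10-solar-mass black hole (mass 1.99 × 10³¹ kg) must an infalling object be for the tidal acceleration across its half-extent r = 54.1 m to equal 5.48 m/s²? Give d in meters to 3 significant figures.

2GMr/d³ = a_tidal  ⇒  d = (2GMr / a_tidal)^(1/3)
d = (2 × 6.674×10⁻¹¹ × (1.99 × 10³¹) × (54.1) / (5.48))^(1/3)
  = 2.97 × 10⁷ m

2.97 × 10⁷ m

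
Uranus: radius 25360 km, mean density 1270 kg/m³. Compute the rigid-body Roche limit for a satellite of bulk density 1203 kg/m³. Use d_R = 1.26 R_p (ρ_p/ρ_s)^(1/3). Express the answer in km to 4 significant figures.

d_R = 1.26 × 25360 km × (1270/1203)^(1/3)
    = 32540 km

32540 km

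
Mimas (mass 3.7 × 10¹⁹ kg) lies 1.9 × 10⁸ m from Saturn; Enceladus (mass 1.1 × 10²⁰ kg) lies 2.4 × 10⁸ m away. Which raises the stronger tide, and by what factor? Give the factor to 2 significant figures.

Tidal stretch scales as M/d³; compute that for each body.
Mimas: (3.7 × 10¹⁹) / (1.9 × 10⁸)³ = 5.394 × 10⁻⁶
Enceladus: (1.1 × 10²⁰) / (2.4 × 10⁸)³ = 7.957 × 10⁻⁶
Ratio (larger/smaller) = 1.5

Enceladus, by a factor of ≈ 1.5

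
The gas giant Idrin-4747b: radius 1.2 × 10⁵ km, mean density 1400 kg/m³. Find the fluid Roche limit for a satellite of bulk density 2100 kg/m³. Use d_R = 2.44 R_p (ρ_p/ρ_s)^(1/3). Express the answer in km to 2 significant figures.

2.6 × 10⁵ km

d_R = 2.44 × 1.2 × 10⁵ km × (1400/2100)^(1/3)
    = 2.6 × 10⁵ km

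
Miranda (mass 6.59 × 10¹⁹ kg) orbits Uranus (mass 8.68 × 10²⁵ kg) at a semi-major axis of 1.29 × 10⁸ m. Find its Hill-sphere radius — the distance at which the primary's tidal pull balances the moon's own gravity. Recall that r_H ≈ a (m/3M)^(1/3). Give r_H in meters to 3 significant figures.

8.16 × 10⁵ m

r_H ≈ a (m/3M)^(1/3)
    = (1.29 × 10⁸) × (6.59 × 10¹⁹ / (3 × 8.68 × 10²⁵))^(1/3)
    = 8.16 × 10⁵ m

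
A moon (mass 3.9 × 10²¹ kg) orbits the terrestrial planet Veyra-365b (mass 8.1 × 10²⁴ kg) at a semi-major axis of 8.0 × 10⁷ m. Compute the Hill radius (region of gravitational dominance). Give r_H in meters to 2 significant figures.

4.3 × 10⁶ m

r_H ≈ a (m/3M)^(1/3)
    = (8.0 × 10⁷) × (3.9 × 10²¹ / (3 × 8.1 × 10²⁴))^(1/3)
    = 4.3 × 10⁶ m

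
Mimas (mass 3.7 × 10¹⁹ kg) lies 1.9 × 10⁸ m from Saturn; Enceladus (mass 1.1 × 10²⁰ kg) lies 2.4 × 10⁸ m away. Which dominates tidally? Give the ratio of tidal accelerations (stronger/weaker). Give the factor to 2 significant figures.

Tidal stretch scales as M/d³; compute that for each body.
Mimas: (3.7 × 10¹⁹) / (1.9 × 10⁸)³ = 5.394 × 10⁻⁶
Enceladus: (1.1 × 10²⁰) / (2.4 × 10⁸)³ = 7.957 × 10⁻⁶
Ratio (larger/smaller) = 1.5

Enceladus, by a factor of ≈ 1.5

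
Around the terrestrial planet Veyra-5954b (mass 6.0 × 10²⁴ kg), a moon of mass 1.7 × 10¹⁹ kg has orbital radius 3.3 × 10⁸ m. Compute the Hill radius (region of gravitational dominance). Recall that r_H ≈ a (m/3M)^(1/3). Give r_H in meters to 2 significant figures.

r_H ≈ a (m/3M)^(1/3)
    = (3.3 × 10⁸) × (1.7 × 10¹⁹ / (3 × 6.0 × 10²⁴))^(1/3)
    = 3.2 × 10⁶ m

3.2 × 10⁶ m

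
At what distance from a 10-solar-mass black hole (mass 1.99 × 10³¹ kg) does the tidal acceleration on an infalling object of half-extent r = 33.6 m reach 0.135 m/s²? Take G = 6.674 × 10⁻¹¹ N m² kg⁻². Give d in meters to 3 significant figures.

8.71 × 10⁷ m

2GMr/d³ = a_tidal  ⇒  d = (2GMr / a_tidal)^(1/3)
d = (2 × 6.674×10⁻¹¹ × (1.99 × 10³¹) × (33.6) / (0.135))^(1/3)
  = 8.71 × 10⁷ m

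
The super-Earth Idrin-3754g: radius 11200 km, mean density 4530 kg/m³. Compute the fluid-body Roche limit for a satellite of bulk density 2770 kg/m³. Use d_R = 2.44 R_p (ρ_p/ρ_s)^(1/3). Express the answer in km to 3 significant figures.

d_R = 2.44 × 11200 km × (4530/2770)^(1/3)
    = 32200 km

32200 km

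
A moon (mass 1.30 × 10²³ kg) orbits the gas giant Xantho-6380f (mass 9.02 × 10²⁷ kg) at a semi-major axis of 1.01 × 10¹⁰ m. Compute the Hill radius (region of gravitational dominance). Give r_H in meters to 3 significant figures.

1.70 × 10⁸ m

r_H ≈ a (m/3M)^(1/3)
    = (1.01 × 10¹⁰) × (1.30 × 10²³ / (3 × 9.02 × 10²⁷))^(1/3)
    = 1.70 × 10⁸ m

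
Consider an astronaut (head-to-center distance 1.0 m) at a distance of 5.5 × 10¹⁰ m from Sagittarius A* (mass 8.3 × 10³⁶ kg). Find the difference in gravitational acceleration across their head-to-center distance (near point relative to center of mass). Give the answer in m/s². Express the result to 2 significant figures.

6.7 × 10⁻⁶ m/s²

Δg = 2GMr/d³
   = 2 × (6.674 × 10⁻¹¹) × (8.3 × 10³⁶) × (1.0) / (5.5 × 10¹⁰)³
   = 6.7 × 10⁻⁶ m/s²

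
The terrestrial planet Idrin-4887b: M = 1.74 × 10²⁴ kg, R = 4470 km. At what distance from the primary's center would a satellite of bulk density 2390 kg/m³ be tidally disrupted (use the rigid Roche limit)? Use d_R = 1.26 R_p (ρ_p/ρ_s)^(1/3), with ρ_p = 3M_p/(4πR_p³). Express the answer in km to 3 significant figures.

ρ_p = 3M_p/(4πR_p³) = 3 × (1.74 × 10²⁴) / (4π × (4.47 × 10⁶ m)³) = 4650 kg/m³
d_R = 1.26 × 4470 km × (4650/2390)^(1/3)
    = 7030 km

7030 km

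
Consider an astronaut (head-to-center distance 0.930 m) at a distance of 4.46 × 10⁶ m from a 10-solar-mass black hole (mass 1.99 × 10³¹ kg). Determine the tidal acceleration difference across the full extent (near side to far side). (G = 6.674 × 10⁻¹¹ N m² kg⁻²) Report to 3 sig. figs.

The field gradient is 2GM/d³; across the full diameter 2r the difference is 4GMr/d³.
Δg = 4GMr/d³
   = 4 × (6.674 × 10⁻¹¹) × (1.99 × 10³¹) × (0.930) / (4.46 × 10⁶)³
   = 5.57 × 10¹ m/s²

5.57 × 10¹ m/s²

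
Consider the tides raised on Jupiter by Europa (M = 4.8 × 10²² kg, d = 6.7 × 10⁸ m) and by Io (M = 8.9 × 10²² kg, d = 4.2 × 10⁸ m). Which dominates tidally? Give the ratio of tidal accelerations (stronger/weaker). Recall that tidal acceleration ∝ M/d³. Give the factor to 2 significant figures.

Io, by a factor of ≈ 7.5

The tide-raising term goes as M/d³ (the gradient of a 1/d² field).
Europa: (4.8 × 10²²) / (6.7 × 10⁸)³ = 1.596 × 10⁻⁴
Io: (8.9 × 10²²) / (4.2 × 10⁸)³ = 1.201 × 10⁻³
Ratio (larger/smaller) = 7.5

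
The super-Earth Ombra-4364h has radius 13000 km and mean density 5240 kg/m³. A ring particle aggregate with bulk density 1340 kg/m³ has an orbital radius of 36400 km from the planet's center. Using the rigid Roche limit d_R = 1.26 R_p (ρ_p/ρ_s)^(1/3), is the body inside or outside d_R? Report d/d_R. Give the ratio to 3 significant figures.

d_R = 1.26 × (13000 km) × (5240/1340)^(1/3) = 25810 km
d/d_R = (36400) / (25810) = 1.41
Since d/d_R > 1, the body is outside the Roche limit.

outside; d/d_R ≈ 1.41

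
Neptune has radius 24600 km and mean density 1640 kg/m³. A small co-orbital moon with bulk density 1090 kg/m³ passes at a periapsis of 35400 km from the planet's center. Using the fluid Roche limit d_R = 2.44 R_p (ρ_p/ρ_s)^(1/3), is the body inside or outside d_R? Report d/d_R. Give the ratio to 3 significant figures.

d_R = 2.44 × (24600 km) × (1640/1090)^(1/3) = 68780 km
d/d_R = (35400) / (68780) = 0.515
Since d/d_R < 1, the body is inside the Roche limit.

inside; d/d_R ≈ 0.515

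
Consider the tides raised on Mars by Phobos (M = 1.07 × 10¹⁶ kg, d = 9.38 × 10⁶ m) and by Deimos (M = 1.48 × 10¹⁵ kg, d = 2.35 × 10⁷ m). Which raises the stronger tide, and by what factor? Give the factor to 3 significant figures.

Phobos, by a factor of ≈ 114

Tidal stretch scales as M/d³; compute that for each body.
Phobos: (1.07 × 10¹⁶) / (9.38 × 10⁶)³ = 1.297 × 10⁻⁵
Deimos: (1.48 × 10¹⁵) / (2.35 × 10⁷)³ = 1.140 × 10⁻⁷
Ratio (larger/smaller) = 114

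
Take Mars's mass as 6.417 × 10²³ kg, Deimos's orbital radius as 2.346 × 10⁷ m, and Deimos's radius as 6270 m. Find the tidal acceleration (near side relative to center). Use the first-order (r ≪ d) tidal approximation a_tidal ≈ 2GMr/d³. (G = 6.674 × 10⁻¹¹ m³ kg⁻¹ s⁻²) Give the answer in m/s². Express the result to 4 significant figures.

a_tidal = 2GMr/d³
        = 2 × (6.674 × 10⁻¹¹) × (6.417 × 10²³) × (6270) / (2.346 × 10⁷)³
        = 4.159 × 10⁻⁵ m/s²

4.159 × 10⁻⁵ m/s²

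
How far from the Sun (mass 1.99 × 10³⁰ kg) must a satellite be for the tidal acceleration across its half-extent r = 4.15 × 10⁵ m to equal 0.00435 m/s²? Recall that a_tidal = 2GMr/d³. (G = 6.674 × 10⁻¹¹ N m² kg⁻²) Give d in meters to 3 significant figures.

2GMr/d³ = a_tidal  ⇒  d = (2GMr / a_tidal)^(1/3)
d = (2 × 6.674×10⁻¹¹ × (1.99 × 10³⁰) × (4.15 × 10⁵) / (0.00435))^(1/3)
  = 2.94 × 10⁹ m

2.94 × 10⁹ m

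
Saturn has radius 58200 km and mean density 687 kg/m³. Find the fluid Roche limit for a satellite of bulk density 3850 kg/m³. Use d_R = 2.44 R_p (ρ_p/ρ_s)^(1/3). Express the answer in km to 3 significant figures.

79900 km

d_R = 2.44 × 58200 km × (687/3850)^(1/3)
    = 79900 km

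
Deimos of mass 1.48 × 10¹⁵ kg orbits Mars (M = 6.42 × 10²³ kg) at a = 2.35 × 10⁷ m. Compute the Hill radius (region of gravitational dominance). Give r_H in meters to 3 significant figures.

2.15 × 10⁴ m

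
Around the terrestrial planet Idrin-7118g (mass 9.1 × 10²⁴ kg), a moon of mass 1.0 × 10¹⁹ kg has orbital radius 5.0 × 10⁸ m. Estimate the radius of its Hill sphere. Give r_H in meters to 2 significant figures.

r_H ≈ a (m/3M)^(1/3)
    = (5.0 × 10⁸) × (1.0 × 10¹⁹ / (3 × 9.1 × 10²⁴))^(1/3)
    = 3.6 × 10⁶ m

3.6 × 10⁶ m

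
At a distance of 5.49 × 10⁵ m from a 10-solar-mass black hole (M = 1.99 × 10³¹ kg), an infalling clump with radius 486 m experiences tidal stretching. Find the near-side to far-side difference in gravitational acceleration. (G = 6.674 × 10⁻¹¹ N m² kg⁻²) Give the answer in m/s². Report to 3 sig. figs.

Near-to-far spans 2r, so the tidal difference is twice the near-to-center value: 4GMr/d³.
a_tidal = 4GMr/d³
        = 4 × (6.674 × 10⁻¹¹) × (1.99 × 10³¹) × (486) / (5.49 × 10⁵)³
        = 1.56 × 10⁷ m/s²

1.56 × 10⁷ m/s²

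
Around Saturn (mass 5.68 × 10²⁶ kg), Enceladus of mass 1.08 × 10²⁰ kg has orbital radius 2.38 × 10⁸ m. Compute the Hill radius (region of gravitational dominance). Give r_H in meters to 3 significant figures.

r_H ≈ a (m/3M)^(1/3)
    = (2.38 × 10⁸) × (1.08 × 10²⁰ / (3 × 5.68 × 10²⁶))^(1/3)
    = 9.49 × 10⁵ m

9.49 × 10⁵ m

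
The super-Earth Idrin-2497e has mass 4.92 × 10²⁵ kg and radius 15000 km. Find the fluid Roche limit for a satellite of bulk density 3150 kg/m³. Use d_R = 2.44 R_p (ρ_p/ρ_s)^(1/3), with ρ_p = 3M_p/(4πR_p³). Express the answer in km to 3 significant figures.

ρ_p = 3M_p/(4πR_p³) = 3 × (4.92 × 10²⁵) / (4π × (1.50 × 10⁷ m)³) = 3480 kg/m³
d_R = 2.44 × 15000 km × (3480/3150)^(1/3)
    = 37800 km

37800 km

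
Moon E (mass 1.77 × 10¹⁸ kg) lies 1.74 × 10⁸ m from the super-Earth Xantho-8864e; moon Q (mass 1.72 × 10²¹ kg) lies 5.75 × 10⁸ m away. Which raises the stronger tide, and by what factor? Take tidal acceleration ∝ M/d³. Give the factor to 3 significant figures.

Compare M/d³ for the two perturbers:
Moon E: (1.77 × 10¹⁸) / (1.74 × 10⁸)³ = 3.360 × 10⁻⁷
Moon Q: (1.72 × 10²¹) / (5.75 × 10⁸)³ = 9.047 × 10⁻⁶
Ratio (larger/smaller) = 26.9

Moon Q, by a factor of ≈ 26.9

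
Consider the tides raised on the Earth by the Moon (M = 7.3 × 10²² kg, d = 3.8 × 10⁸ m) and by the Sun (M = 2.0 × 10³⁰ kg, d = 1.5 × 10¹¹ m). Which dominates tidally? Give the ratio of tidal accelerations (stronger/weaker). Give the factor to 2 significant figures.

The Moon, by a factor of ≈ 2.2

Tidal acceleration ∝ M/d³, so compare M/d³ for each.
The Moon: (7.3 × 10²²) / (3.8 × 10⁸)³ = 1.330 × 10⁻³
The Sun: (2.0 × 10³⁰) / (1.5 × 10¹¹)³ = 5.926 × 10⁻⁴
Ratio (larger/smaller) = 2.2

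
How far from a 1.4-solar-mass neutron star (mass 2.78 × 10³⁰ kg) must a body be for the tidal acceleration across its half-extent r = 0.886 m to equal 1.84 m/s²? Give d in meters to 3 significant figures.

5.63 × 10⁶ m

2GMr/d³ = a_tidal  ⇒  d = (2GMr / a_tidal)^(1/3)
d = (2 × 6.674×10⁻¹¹ × (2.78 × 10³⁰) × (0.886) / (1.84))^(1/3)
  = 5.63 × 10⁶ m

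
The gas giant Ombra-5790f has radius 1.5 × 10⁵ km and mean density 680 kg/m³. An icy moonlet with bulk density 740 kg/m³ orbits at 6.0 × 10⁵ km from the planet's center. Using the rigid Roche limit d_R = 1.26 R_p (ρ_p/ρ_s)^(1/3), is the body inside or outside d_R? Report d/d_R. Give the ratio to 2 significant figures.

d_R = 1.26 × (1.5 × 10⁵ km) × (680/740)^(1/3) = 1.837 × 10⁵ km
d/d_R = (6.0 × 10⁵) / (1.837 × 10⁵) = 3.3
Since d/d_R > 1, the body is outside the Roche limit.

outside; d/d_R ≈ 3.3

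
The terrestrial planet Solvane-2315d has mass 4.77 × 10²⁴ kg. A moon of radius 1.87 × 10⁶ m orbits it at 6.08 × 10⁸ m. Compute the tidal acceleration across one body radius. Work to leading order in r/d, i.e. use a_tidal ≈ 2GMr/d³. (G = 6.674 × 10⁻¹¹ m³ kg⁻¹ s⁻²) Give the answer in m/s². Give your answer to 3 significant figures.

5.30 × 10⁻⁶ m/s²

Δg = 2GMr/d³
   = 2 × (6.674 × 10⁻¹¹) × (4.77 × 10²⁴) × (1.87 × 10⁶) / (6.08 × 10⁸)³
   = 5.30 × 10⁻⁶ m/s²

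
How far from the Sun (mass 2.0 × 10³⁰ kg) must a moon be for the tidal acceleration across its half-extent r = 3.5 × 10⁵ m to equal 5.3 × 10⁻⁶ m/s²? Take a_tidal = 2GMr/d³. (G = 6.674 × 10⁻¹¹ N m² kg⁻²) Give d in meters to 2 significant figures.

2GMr/d³ = a_tidal  ⇒  d = (2GMr / a_tidal)^(1/3)
d = (2 × 6.674×10⁻¹¹ × (2.0 × 10³⁰) × (3.5 × 10⁵) / (5.3 × 10⁻⁶))^(1/3)
  = 2.6 × 10¹⁰ m

2.6 × 10¹⁰ m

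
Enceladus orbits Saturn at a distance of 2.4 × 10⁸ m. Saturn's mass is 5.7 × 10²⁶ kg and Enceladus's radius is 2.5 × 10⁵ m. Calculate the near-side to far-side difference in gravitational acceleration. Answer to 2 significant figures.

Δg = 4GMr/d³
   = 4 × (6.674 × 10⁻¹¹) × (5.7 × 10²⁶) × (2.5 × 10⁵) / (2.4 × 10⁸)³
   = 2.8 × 10⁻³ m/s²

2.8 × 10⁻³ m/s²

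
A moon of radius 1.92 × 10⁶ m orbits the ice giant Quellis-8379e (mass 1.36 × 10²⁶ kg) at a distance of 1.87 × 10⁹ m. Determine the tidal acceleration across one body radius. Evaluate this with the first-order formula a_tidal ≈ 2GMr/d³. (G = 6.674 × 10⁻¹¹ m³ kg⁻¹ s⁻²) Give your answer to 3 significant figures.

Δg = 2GMr/d³
   = 2 × (6.674 × 10⁻¹¹) × (1.36 × 10²⁶) × (1.92 × 10⁶) / (1.87 × 10⁹)³
   = 5.33 × 10⁻⁶ m/s²

5.33 × 10⁻⁶ m/s²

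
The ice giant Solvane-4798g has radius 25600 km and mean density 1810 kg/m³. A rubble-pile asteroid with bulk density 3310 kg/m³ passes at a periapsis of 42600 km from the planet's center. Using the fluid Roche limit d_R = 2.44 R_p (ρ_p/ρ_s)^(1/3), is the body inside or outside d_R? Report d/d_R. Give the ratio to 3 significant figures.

inside; d/d_R ≈ 0.834

d_R = 2.44 × (25600 km) × (1810/3310)^(1/3) = 51080 km
d/d_R = (42600) / (51080) = 0.834
Since d/d_R < 1, the body is inside the Roche limit.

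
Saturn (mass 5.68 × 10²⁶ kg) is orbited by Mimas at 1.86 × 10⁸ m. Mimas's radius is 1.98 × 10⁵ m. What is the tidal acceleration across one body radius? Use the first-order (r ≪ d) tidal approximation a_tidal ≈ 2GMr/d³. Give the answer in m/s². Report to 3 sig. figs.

Since r ≪ d, expand the inverse-square field across one radius to get the leading 2GMr/d³ term.
Δg = 2GMr/d³
   = 2 × (6.674 × 10⁻¹¹) × (5.68 × 10²⁶) × (1.98 × 10⁵) / (1.86 × 10⁸)³
   = 2.33 × 10⁻³ m/s²

2.33 × 10⁻³ m/s²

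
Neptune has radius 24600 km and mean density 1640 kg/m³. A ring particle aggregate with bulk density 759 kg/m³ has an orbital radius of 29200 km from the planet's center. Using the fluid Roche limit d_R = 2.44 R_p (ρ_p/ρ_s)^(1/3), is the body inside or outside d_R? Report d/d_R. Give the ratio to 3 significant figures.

inside; d/d_R ≈ 0.376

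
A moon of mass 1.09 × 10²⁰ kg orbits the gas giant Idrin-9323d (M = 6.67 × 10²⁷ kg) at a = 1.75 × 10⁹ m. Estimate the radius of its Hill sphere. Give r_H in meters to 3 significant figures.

r_H ≈ a (m/3M)^(1/3)
    = (1.75 × 10⁹) × (1.09 × 10²⁰ / (3 × 6.67 × 10²⁷))^(1/3)
    = 3.08 × 10⁶ m

3.08 × 10⁶ m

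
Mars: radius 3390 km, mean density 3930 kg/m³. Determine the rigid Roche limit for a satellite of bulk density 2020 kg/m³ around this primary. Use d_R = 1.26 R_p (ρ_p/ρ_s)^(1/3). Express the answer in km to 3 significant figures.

d_R = 1.26 × 3390 km × (3930/2020)^(1/3)
    = 5330 km

5330 km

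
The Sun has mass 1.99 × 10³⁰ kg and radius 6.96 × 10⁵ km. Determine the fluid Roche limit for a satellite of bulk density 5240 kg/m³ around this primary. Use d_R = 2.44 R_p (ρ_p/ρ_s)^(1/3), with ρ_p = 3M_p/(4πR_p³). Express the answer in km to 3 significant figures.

ρ_p = 3M_p/(4πR_p³) = 3 × (1.99 × 10³⁰) / (4π × (6.96 × 10⁸ m)³) = 1410 kg/m³
d_R = 2.44 × 6.96 × 10⁵ km × (1410/5240)^(1/3)
    = 1.10 × 10⁶ km

1.10 × 10⁶ km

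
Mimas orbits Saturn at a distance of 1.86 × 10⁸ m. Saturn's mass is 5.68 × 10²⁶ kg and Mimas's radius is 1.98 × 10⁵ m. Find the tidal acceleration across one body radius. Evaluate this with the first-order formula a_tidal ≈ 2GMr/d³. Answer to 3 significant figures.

2.33 × 10⁻³ m/s²

a_tidal = 2GMr/d³
        = 2 × (6.674 × 10⁻¹¹) × (5.68 × 10²⁶) × (1.98 × 10⁵) / (1.86 × 10⁸)³
        = 2.33 × 10⁻³ m/s²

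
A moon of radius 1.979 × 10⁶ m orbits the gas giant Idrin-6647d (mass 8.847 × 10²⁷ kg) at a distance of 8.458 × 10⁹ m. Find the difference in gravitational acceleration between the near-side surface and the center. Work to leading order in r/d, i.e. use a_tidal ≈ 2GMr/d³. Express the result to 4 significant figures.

Δa = 2GMr/d³
   = 2 × (6.674 × 10⁻¹¹) × (8.847 × 10²⁷) × (1.979 × 10⁶) / (8.458 × 10⁹)³
   = 3.862 × 10⁻⁶ m/s²

3.862 × 10⁻⁶ m/s²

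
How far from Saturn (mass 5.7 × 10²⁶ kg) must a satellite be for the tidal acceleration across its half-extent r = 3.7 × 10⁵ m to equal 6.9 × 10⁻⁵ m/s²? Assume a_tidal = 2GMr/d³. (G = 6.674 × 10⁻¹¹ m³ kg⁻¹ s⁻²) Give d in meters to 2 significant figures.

7.4 × 10⁸ m

2GMr/d³ = a_tidal  ⇒  d = (2GMr / a_tidal)^(1/3)
d = (2 × 6.674×10⁻¹¹ × (5.7 × 10²⁶) × (3.7 × 10⁵) / (6.9 × 10⁻⁵))^(1/3)
  = 7.4 × 10⁸ m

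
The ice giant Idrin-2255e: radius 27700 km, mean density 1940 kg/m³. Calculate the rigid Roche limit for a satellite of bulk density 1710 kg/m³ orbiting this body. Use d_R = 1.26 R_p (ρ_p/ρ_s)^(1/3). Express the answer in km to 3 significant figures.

d_R = 1.26 × 27700 km × (1940/1710)^(1/3)
    = 36400 km

36400 km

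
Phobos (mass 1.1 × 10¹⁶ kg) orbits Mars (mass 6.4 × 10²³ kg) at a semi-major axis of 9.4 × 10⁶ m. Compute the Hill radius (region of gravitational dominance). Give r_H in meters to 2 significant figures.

r_H ≈ a (m/3M)^(1/3)
    = (9.4 × 10⁶) × (1.1 × 10¹⁶ / (3 × 6.4 × 10²³))^(1/3)
    = 1.7 × 10⁴ m

1.7 × 10⁴ m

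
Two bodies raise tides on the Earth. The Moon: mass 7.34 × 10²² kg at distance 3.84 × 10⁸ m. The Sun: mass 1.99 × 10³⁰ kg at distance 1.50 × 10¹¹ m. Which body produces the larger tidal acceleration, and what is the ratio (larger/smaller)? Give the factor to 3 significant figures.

The tide-raising term goes as M/d³ (the gradient of a 1/d² field).
The Moon: (7.34 × 10²²) / (3.84 × 10⁸)³ = 1.296 × 10⁻³
The Sun: (1.99 × 10³⁰) / (1.50 × 10¹¹)³ = 5.896 × 10⁻⁴
Ratio (larger/smaller) = 2.20

The Moon, by a factor of ≈ 2.20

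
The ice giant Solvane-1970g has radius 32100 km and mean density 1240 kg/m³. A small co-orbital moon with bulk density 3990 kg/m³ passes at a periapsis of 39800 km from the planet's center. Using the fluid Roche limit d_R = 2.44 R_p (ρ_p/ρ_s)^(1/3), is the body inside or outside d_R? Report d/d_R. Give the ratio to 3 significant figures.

d_R = 2.44 × (32100 km) × (1240/3990)^(1/3) = 53050 km
d/d_R = (39800) / (53050) = 0.750
Since d/d_R < 1, the body is inside the Roche limit.

inside; d/d_R ≈ 0.750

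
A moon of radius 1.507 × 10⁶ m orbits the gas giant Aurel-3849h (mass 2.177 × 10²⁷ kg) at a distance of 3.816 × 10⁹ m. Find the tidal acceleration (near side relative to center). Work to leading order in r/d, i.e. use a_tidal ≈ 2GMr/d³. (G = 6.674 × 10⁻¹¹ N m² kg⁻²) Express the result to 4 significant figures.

7.881 × 10⁻⁶ m/s²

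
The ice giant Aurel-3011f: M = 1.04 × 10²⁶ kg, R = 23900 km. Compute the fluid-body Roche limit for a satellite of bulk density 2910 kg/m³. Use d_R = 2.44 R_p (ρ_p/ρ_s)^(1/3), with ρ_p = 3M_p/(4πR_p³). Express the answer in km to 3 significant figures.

49900 km

ρ_p = 3M_p/(4πR_p³) = 3 × (1.04 × 10²⁶) / (4π × (2.39 × 10⁷ m)³) = 1820 kg/m³
d_R = 2.44 × 23900 km × (1820/2910)^(1/3)
    = 49900 km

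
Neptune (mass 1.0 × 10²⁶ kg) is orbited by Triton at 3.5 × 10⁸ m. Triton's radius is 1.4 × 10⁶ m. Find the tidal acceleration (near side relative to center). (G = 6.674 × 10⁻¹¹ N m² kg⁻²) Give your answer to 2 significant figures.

Δg = 2GMr/d³
   = 2 × (6.674 × 10⁻¹¹) × (1.0 × 10²⁶) × (1.4 × 10⁶) / (3.5 × 10⁸)³
   = 4.4 × 10⁻⁴ m/s²

4.4 × 10⁻⁴ m/s²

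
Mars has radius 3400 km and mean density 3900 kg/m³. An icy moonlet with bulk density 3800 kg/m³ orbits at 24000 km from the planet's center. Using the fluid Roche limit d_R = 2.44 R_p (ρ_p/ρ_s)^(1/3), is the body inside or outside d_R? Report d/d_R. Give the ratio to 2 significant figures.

outside; d/d_R ≈ 2.9

d_R = 2.44 × (3400 km) × (3900/3800)^(1/3) = 8368 km
d/d_R = (24000) / (8368) = 2.9
Since d/d_R > 1, the body is outside the Roche limit.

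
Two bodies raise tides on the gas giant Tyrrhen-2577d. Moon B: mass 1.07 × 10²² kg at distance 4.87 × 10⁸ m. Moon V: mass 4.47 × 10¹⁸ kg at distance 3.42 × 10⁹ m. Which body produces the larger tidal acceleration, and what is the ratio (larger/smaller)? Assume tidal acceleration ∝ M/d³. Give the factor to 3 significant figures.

Moon B, by a factor of ≈ 8.29 × 10⁵

Tidal acceleration ∝ M/d³, so compare M/d³ for each.
Moon B: (1.07 × 10²²) / (4.87 × 10⁸)³ = 9.264 × 10⁻⁵
Moon V: (4.47 × 10¹⁸) / (3.42 × 10⁹)³ = 1.117 × 10⁻¹⁰
Ratio (larger/smaller) = 8.29 × 10⁵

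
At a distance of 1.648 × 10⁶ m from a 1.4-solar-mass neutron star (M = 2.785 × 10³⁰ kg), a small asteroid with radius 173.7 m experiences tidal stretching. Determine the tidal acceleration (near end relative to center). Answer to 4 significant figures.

Δg = 2GMr/d³
   = 2 × (6.674 × 10⁻¹¹) × (2.785 × 10³⁰) × (173.7) / (1.648 × 10⁶)³
   = 1.443 × 10⁴ m/s²

1.443 × 10⁴ m/s²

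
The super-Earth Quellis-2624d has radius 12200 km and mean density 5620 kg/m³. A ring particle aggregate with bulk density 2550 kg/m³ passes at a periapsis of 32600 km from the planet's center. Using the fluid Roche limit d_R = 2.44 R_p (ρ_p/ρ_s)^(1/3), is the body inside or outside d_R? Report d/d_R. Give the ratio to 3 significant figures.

d_R = 2.44 × (12200 km) × (5620/2550)^(1/3) = 38740 km
d/d_R = (32600) / (38740) = 0.842
Since d/d_R < 1, the body is inside the Roche limit.

inside; d/d_R ≈ 0.842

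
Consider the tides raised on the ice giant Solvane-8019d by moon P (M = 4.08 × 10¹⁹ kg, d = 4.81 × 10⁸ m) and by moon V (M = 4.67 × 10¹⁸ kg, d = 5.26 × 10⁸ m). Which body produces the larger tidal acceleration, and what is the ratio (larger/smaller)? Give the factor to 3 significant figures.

Tidal stretch scales as M/d³; compute that for each body.
Moon P: (4.08 × 10¹⁹) / (4.81 × 10⁸)³ = 3.666 × 10⁻⁷
Moon V: (4.67 × 10¹⁸) / (5.26 × 10⁸)³ = 3.209 × 10⁻⁸
Ratio (larger/smaller) = 11.4

Moon P, by a factor of ≈ 11.4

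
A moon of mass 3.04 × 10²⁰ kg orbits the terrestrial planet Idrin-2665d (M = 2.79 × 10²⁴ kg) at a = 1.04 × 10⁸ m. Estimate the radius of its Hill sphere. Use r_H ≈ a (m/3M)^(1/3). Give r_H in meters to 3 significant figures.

r_H ≈ a (m/3M)^(1/3)
    = (1.04 × 10⁸) × (3.04 × 10²⁰ / (3 × 2.79 × 10²⁴))^(1/3)
    = 3.44 × 10⁶ m

3.44 × 10⁶ m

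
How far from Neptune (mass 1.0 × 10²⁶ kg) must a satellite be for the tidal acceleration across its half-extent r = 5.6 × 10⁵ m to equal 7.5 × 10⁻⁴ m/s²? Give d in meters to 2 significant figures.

2.2 × 10⁸ m

2GMr/d³ = a_tidal  ⇒  d = (2GMr / a_tidal)^(1/3)
d = (2 × 6.674×10⁻¹¹ × (1.0 × 10²⁶) × (5.6 × 10⁵) / (7.5 × 10⁻⁴))^(1/3)
  = 2.2 × 10⁸ m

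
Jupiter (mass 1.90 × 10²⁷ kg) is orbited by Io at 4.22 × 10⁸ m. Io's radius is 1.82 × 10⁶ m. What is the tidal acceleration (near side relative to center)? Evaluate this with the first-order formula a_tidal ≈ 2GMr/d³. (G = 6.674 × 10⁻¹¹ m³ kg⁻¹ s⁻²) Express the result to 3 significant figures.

6.14 × 10⁻³ m/s²

Since r ≪ d, expand the inverse-square field across one radius to get the leading 2GMr/d³ term.
Δg = 2GMr/d³
   = 2 × (6.674 × 10⁻¹¹) × (1.90 × 10²⁷) × (1.82 × 10⁶) / (4.22 × 10⁸)³
   = 6.14 × 10⁻³ m/s²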